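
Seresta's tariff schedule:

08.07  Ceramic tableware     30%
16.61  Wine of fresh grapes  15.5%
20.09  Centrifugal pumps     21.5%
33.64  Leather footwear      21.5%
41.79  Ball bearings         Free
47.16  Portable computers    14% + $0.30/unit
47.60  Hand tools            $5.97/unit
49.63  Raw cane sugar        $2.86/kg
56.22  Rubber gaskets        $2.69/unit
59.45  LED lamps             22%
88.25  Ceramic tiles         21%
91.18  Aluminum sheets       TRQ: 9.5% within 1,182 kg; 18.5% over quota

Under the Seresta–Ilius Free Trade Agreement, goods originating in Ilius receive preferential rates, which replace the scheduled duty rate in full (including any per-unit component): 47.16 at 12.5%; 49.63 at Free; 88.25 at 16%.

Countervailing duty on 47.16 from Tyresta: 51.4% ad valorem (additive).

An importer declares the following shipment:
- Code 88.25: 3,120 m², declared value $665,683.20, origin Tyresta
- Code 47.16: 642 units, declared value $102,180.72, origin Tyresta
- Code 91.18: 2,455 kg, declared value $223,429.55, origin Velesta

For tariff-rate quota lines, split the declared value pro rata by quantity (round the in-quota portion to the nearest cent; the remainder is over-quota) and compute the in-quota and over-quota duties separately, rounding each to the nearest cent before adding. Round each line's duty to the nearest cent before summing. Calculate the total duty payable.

Line 1 (88.25, Tyresta, 3,120 m², $665,683.20):
Base rate for 88.25 is 21%.
88.25 has an FTA preferential rate, but origin Tyresta is not Ilius; base rate stands.
Duty = $665,683.20 × 21% = $139,793.47.
Line 2 (47.16, Tyresta, 642 units, $102,180.72):
Base rate for 47.16 is 14% + $0.30/unit.
47.16 has an FTA preferential rate, but origin Tyresta is not Ilius; base rate stands.
Additional duty on 47.16 from Tyresta: +51.4%. Applied ad valorem rate: 14% + 51.4% = 65.4%.
Duty = $102,180.72 × 65.4% + 642 × $0.30 = $67,018.79.
Line 3 (91.18, Velesta, 2,455 kg, $223,429.55):
Code 91.18 is under a tariff-rate quota (threshold 1,182 kg). In-quota: 1,182 kg at 9.5%; over-quota: 1,273 kg at 18.5%.
Pro-rata value split: in-quota = $223,429.55 × 1,182/2,455 = $107,573.82; over-quota = $223,429.55 − $107,573.82 = $115,855.73.
In-quota duty = $107,573.82 × 9.5% = $10,219.51. Over-quota duty = $115,855.73 × 18.5% = $21,433.31.
Line duty = $10,219.51 + $21,433.31 = $31,652.82.
Total = $139,793.47 + $67,018.79 + $31,652.82 = $238,465.08.

$238,465.08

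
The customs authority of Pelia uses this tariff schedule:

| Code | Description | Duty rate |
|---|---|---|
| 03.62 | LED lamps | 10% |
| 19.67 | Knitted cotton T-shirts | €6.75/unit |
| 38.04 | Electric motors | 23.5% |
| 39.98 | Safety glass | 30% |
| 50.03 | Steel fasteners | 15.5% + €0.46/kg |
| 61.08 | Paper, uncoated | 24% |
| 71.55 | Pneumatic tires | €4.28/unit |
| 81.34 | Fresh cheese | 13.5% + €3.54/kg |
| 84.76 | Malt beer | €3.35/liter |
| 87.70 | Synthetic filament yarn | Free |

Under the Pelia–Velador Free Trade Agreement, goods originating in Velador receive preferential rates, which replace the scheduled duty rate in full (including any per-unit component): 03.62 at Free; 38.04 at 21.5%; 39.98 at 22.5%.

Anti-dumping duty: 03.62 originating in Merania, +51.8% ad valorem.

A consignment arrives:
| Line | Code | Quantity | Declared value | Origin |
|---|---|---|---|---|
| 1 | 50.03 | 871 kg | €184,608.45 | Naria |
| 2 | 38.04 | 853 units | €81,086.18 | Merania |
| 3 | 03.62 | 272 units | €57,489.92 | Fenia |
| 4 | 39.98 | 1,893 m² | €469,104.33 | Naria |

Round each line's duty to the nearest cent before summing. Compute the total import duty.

€194,550.51

Line 1 (50.03, Naria, 871 kg, €184,608.45):
Base rate for 50.03 is 15.5% + €0.46/kg.
Duty = €184,608.45 × 15.5% + 871 × €0.46 = €29,014.97.
Line 2 (38.04, Merania, 853 units, €81,086.18):
Base rate for 38.04 is 23.5%.
38.04 has an FTA preferential rate, but origin Merania is not Velador; base rate stands.
Duty = €81,086.18 × 23.5% = €19,055.25.
Line 3 (03.62, Fenia, 272 units, €57,489.92):
Base rate for 03.62 is 10%.
03.62 has an FTA preferential rate, but origin Fenia is not Velador; base rate stands.
The additional-duty order on 03.62 targets Merania, not Fenia; it does not apply.
Duty = €57,489.92 × 10% = €5,748.99.
Line 4 (39.98, Naria, 1,893 m², €469,104.33):
Base rate for 39.98 is 30%.
39.98 has an FTA preferential rate, but origin Naria is not Velador; base rate stands.
Duty = €469,104.33 × 30% = €140,731.30.
Total = €29,014.97 + €19,055.25 + €5,748.99 + €140,731.30 = €194,550.51.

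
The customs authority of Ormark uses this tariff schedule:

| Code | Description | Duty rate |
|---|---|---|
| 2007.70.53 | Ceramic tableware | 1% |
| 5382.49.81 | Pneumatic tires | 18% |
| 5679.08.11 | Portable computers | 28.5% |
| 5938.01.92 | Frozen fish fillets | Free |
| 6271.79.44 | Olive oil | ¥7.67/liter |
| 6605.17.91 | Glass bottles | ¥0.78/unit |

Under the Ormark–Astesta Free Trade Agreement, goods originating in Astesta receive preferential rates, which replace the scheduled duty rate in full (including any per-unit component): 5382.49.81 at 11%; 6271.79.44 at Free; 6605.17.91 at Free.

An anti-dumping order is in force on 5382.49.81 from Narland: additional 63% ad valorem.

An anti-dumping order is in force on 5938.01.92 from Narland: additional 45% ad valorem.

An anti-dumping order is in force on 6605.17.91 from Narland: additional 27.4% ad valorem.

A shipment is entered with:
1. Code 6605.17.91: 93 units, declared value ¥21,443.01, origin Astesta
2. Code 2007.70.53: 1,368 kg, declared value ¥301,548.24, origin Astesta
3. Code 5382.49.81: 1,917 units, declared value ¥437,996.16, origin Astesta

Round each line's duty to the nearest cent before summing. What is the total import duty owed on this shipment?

¥51,195.06

Line 1 (6605.17.91, Astesta, 93 units, ¥21,443.01):
Base rate for 6605.17.91 is ¥0.78/unit.
Origin Astesta qualifies under the Ormark–Astesta agreement and 6605.17.91 is covered: preferential rate Free applies instead.
The additional-duty order on 6605.17.91 targets Narland, not Astesta; it does not apply.
Duty = ¥21,443.01 × 0% = ¥0.00.
Line 2 (2007.70.53, Astesta, 1,368 kg, ¥301,548.24):
Base rate for 2007.70.53 is 1%.
Origin Astesta is the FTA partner but 2007.70.53 is not on the preference list; base rate stands.
Duty = ¥301,548.24 × 1% = ¥3,015.48.
Line 3 (5382.49.81, Astesta, 1,917 units, ¥437,996.16):
Base rate for 5382.49.81 is 18%.
Origin Astesta qualifies under the Ormark–Astesta agreement and 5382.49.81 is covered: preferential rate 11% applies instead.
The additional-duty order on 5382.49.81 targets Narland, not Astesta; it does not apply.
Duty = ¥437,996.16 × 11% = ¥48,179.58.
Total = ¥0.00 + ¥3,015.48 + ¥48,179.58 = ¥51,195.06.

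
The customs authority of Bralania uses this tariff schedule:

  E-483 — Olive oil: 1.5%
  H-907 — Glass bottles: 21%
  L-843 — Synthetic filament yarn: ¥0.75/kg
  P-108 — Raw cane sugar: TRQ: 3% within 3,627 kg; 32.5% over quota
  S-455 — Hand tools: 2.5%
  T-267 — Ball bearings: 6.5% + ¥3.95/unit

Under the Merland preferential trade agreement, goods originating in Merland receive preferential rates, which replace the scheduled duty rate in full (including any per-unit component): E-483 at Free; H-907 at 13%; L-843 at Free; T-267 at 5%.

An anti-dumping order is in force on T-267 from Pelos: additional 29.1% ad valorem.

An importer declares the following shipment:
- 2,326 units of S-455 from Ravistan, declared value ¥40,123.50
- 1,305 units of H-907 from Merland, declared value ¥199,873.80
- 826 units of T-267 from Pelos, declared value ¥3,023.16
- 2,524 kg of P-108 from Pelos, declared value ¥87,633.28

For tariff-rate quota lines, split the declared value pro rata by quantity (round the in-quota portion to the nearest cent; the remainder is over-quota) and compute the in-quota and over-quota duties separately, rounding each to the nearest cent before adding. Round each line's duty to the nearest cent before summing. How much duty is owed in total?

Line 1 (S-455, Ravistan, 2,326 units, ¥40,123.50):
Base rate for S-455 is 2.5%.
Duty = ¥40,123.50 × 2.5% = ¥1,003.09.
Line 2 (H-907, Merland, 1,305 units, ¥199,873.80):
Base rate for H-907 is 21%.
Origin Merland qualifies under the Bralania–Merland agreement and H-907 is covered: preferential rate 13% applies instead.
Duty = ¥199,873.80 × 13% = ¥25,983.59.
Line 3 (T-267, Pelos, 826 units, ¥3,023.16):
Base rate for T-267 is 6.5% + ¥3.95/unit.
T-267 has an FTA preferential rate, but origin Pelos is not Merland; base rate stands.
Additional duty on T-267 from Pelos: +29.1%. Applied ad valorem rate: 6.5% + 29.1% = 35.6%.
Duty = ¥3,023.16 × 35.6% + 826 × ¥3.95 = ¥4,338.94.
Line 4 (P-108, Pelos, 2,524 kg, ¥87,633.28):
Code P-108 is under a tariff-rate quota (threshold 3,627 kg). Quantity 2,524 kg is within the quota, so the in-quota rate 3% applies to the full value.
Duty = ¥87,633.28 × 3% = ¥2,629.00.
Total = ¥1,003.09 + ¥25,983.59 + ¥4,338.94 + ¥2,629.00 = ¥33,954.62.

¥33,954.62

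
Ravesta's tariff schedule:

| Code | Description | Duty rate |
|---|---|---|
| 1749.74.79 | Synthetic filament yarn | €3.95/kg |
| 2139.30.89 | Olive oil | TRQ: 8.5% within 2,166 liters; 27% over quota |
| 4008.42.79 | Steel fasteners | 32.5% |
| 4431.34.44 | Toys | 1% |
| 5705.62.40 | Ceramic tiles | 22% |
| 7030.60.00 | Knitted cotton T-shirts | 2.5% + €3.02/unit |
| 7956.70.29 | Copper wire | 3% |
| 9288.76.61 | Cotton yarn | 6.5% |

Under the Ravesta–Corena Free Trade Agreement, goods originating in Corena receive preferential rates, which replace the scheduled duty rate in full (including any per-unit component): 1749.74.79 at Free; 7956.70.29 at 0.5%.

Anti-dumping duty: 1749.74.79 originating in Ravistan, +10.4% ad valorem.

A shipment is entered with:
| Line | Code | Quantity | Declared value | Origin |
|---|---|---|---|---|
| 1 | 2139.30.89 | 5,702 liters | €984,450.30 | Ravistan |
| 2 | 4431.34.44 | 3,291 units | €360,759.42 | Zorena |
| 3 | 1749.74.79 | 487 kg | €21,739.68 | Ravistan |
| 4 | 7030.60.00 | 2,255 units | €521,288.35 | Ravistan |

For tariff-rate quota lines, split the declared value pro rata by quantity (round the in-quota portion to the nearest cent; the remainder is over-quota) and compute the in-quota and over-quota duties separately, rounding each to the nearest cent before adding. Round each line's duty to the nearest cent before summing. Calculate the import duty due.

€224,253.48

Line 1 (2139.30.89, Ravistan, 5,702 liters, €984,450.30):
Code 2139.30.89 is under a tariff-rate quota (threshold 2,166 liters). In-quota: 2,166 liters at 8.5%; over-quota: 3,536 liters at 27%.
Pro-rata value split: in-quota = €984,450.30 × 2,166/5,702 = €373,959.90; over-quota = €984,450.30 − €373,959.90 = €610,490.40.
In-quota duty = €373,959.90 × 8.5% = €31,786.59. Over-quota duty = €610,490.40 × 27% = €164,832.41.
Line duty = €31,786.59 + €164,832.41 = €196,619.00.
Line 2 (4431.34.44, Zorena, 3,291 units, €360,759.42):
Base rate for 4431.34.44 is 1%.
Duty = €360,759.42 × 1% = €3,607.59.
Line 3 (1749.74.79, Ravistan, 487 kg, €21,739.68):
Base rate for 1749.74.79 is €3.95/kg.
1749.74.79 has an FTA preferential rate, but origin Ravistan is not Corena; base rate stands.
Additional duty on 1749.74.79 from Ravistan: +10.4% ad valorem. Applied ad valorem rate = 10.4%.
Duty = €21,739.68 × 10.4% + 487 × €3.95 = €4,184.58.
Line 4 (7030.60.00, Ravistan, 2,255 units, €521,288.35):
Base rate for 7030.60.00 is 2.5% + €3.02/unit.
Duty = €521,288.35 × 2.5% + 2,255 × €3.02 = €19,842.31.
Total = €196,619.00 + €3,607.59 + €4,184.58 + €19,842.31 = €224,253.48.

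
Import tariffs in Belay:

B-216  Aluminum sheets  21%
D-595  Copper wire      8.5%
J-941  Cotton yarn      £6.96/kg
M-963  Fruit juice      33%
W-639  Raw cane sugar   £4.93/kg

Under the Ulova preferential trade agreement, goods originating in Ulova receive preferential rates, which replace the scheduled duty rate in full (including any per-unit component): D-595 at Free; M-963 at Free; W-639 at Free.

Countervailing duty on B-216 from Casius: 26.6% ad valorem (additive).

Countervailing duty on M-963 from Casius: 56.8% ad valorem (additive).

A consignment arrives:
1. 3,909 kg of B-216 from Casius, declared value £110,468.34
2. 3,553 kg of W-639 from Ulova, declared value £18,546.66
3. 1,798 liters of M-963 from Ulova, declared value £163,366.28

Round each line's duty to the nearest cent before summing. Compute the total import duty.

£52,582.93

Line 1 (B-216, Casius, 3,909 kg, £110,468.34):
Base rate for B-216 is 21%.
Additional duty on B-216 from Casius: +26.6%. Applied ad valorem rate: 21% + 26.6% = 47.6%.
Duty = £110,468.34 × 47.6% = £52,582.93.
Line 2 (W-639, Ulova, 3,553 kg, £18,546.66):
Base rate for W-639 is £4.93/kg.
Origin Ulova qualifies under the Belay–Ulova agreement and W-639 is covered: preferential rate Free applies instead.
Duty = £18,546.66 × 0% = £0.00.
Line 3 (M-963, Ulova, 1,798 liters, £163,366.28):
Base rate for M-963 is 33%.
Origin Ulova qualifies under the Belay–Ulova agreement and M-963 is covered: preferential rate Free applies instead.
The additional-duty order on M-963 targets Casius, not Ulova; it does not apply.
Duty = £163,366.28 × 0% = £0.00.
Total = £52,582.93 + £0.00 + £0.00 = £52,582.93.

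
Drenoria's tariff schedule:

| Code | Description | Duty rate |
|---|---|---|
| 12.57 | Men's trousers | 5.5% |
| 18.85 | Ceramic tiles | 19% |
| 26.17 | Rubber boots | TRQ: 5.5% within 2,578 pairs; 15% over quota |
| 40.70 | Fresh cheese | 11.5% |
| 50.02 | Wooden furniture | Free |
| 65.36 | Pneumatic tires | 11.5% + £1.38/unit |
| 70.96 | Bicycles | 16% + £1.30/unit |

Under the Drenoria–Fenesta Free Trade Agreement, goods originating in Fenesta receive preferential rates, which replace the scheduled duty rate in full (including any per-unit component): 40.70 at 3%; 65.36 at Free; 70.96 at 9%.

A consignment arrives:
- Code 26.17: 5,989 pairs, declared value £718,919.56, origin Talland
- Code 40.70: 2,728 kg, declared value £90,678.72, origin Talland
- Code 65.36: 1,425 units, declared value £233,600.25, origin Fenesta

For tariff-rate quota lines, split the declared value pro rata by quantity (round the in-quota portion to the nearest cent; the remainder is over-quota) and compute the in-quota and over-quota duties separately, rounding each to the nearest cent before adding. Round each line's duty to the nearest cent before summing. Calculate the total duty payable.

Line 1 (26.17, Talland, 5,989 pairs, £718,919.56):
Code 26.17 is under a tariff-rate quota (threshold 2,578 pairs). In-quota: 2,578 pairs at 5.5%; over-quota: 3,411 pairs at 15%.
Pro-rata value split: in-quota = £718,919.56 × 2,578/5,989 = £309,463.12; over-quota = £718,919.56 − £309,463.12 = £409,456.44.
In-quota duty = £309,463.12 × 5.5% = £17,020.47. Over-quota duty = £409,456.44 × 15% = £61,418.47.
Line duty = £17,020.47 + £61,418.47 = £78,438.94.
Line 2 (40.70, Talland, 2,728 kg, £90,678.72):
Base rate for 40.70 is 11.5%.
40.70 has an FTA preferential rate, but origin Talland is not Fenesta; base rate stands.
Duty = £90,678.72 × 11.5% = £10,428.05.
Line 3 (65.36, Fenesta, 1,425 units, £233,600.25):
Base rate for 65.36 is 11.5% + £1.38/unit.
Origin Fenesta qualifies under the Drenoria–Fenesta agreement and 65.36 is covered: preferential rate Free applies instead.
Duty = £233,600.25 × 0% = £0.00.
Total = £78,438.94 + £10,428.05 + £0.00 = £88,866.99.

£88,866.99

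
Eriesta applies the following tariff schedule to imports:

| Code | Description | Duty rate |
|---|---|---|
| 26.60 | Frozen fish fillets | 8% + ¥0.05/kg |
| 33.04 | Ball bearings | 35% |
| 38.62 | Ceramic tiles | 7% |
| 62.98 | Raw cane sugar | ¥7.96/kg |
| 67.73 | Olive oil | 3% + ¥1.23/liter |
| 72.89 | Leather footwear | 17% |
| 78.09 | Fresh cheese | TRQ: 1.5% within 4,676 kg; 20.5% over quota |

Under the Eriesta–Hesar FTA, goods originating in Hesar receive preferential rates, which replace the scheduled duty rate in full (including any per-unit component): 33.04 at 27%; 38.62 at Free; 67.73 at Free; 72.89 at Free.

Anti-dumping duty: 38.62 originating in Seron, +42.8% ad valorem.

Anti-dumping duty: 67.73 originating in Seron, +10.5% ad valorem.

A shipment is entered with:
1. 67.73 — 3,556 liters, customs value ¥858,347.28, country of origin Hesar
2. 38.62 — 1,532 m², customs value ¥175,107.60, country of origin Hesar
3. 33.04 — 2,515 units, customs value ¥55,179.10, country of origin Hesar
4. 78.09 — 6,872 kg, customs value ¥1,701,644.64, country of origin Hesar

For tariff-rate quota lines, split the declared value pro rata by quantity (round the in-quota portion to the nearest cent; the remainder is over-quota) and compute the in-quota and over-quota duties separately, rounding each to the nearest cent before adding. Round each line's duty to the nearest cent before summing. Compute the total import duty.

Line 1 (67.73, Hesar, 3,556 liters, ¥858,347.28):
Base rate for 67.73 is 3% + ¥1.23/liter.
Origin Hesar qualifies under the Eriesta–Hesar agreement and 67.73 is covered: preferential rate Free applies instead.
The additional-duty order on 67.73 targets Seron, not Hesar; it does not apply.
Duty = ¥858,347.28 × 0% = ¥0.00.
Line 2 (38.62, Hesar, 1,532 m², ¥175,107.60):
Base rate for 38.62 is 7%.
Origin Hesar qualifies under the Eriesta–Hesar agreement and 38.62 is covered: preferential rate Free applies instead.
The additional-duty order on 38.62 targets Seron, not Hesar; it does not apply.
Duty = ¥175,107.60 × 0% = ¥0.00.
Line 3 (33.04, Hesar, 2,515 units, ¥55,179.10):
Base rate for 33.04 is 35%.
Origin Hesar qualifies under the Eriesta–Hesar agreement and 33.04 is covered: preferential rate 27% applies instead.
Duty = ¥55,179.10 × 27% = ¥14,898.36.
Line 4 (78.09, Hesar, 6,872 kg, ¥1,701,644.64):
Code 78.09 is under a tariff-rate quota (threshold 4,676 kg). In-quota: 4,676 kg at 1.5%; over-quota: 2,196 kg at 20.5%.
Pro-rata value split: in-quota = ¥1,701,644.64 × 4,676/6,872 = ¥1,157,871.12; over-quota = ¥1,701,644.64 − ¥1,157,871.12 = ¥543,773.52.
In-quota duty = ¥1,157,871.12 × 1.5% = ¥17,368.07. Over-quota duty = ¥543,773.52 × 20.5% = ¥111,473.57.
Line duty = ¥17,368.07 + ¥111,473.57 = ¥128,841.64.
Total = ¥0.00 + ¥0.00 + ¥14,898.36 + ¥128,841.64 = ¥143,740.00.

¥143,740.00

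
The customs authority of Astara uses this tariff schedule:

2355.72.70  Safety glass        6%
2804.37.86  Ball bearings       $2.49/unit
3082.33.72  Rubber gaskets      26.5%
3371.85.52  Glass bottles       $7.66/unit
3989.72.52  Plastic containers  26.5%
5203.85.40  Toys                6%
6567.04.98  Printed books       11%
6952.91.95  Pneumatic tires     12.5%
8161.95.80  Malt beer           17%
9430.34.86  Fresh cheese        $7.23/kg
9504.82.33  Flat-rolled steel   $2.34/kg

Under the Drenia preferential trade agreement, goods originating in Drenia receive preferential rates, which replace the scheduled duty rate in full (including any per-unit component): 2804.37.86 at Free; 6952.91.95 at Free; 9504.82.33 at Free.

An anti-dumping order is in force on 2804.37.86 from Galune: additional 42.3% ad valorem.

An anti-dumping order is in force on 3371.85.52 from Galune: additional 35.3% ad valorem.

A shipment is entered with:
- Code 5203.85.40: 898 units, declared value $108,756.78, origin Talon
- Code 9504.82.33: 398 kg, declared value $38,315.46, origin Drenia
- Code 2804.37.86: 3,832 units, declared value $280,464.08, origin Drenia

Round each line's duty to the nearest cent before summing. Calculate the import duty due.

Line 1 (5203.85.40, Talon, 898 units, $108,756.78):
Base rate for 5203.85.40 is 6%.
Duty = $108,756.78 × 6% = $6,525.41.
Line 2 (9504.82.33, Drenia, 398 kg, $38,315.46):
Base rate for 9504.82.33 is $2.34/kg.
Origin Drenia qualifies under the Astara–Drenia agreement and 9504.82.33 is covered: preferential rate Free applies instead.
Duty = $38,315.46 × 0% = $0.00.
Line 3 (2804.37.86, Drenia, 3,832 units, $280,464.08):
Base rate for 2804.37.86 is $2.49/unit.
Origin Drenia qualifies under the Astara–Drenia agreement and 2804.37.86 is covered: preferential rate Free applies instead.
The additional-duty order on 2804.37.86 targets Galune, not Drenia; it does not apply.
Duty = $280,464.08 × 0% = $0.00.
Total = $6,525.41 + $0.00 + $0.00 = $6,525.41.

$6,525.41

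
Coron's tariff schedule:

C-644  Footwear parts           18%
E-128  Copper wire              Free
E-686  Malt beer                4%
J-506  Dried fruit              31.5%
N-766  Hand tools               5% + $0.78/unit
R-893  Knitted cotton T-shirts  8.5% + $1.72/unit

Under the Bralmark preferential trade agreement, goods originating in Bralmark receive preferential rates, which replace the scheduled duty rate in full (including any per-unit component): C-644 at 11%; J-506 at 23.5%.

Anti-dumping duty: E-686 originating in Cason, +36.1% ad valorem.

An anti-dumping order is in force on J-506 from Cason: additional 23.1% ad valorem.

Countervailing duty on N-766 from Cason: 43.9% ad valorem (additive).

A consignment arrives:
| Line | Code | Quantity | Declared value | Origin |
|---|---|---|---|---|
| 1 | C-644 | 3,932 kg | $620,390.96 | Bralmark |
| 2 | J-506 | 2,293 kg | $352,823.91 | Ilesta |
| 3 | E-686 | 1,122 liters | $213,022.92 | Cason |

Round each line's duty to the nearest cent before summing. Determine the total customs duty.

Line 1 (C-644, Bralmark, 3,932 kg, $620,390.96):
Base rate for C-644 is 18%.
Origin Bralmark qualifies under the Coron–Bralmark agreement and C-644 is covered: preferential rate 11% applies instead.
Duty = $620,390.96 × 11% = $68,243.01.
Line 2 (J-506, Ilesta, 2,293 kg, $352,823.91):
Base rate for J-506 is 31.5%.
J-506 has an FTA preferential rate, but origin Ilesta is not Bralmark; base rate stands.
The additional-duty order on J-506 targets Cason, not Ilesta; it does not apply.
Duty = $352,823.91 × 31.5% = $111,139.53.
Line 3 (E-686, Cason, 1,122 liters, $213,022.92):
Base rate for E-686 is 4%.
Additional duty on E-686 from Cason: +36.1%. Applied ad valorem rate: 4% + 36.1% = 40.1%.
Duty = $213,022.92 × 40.1% = $85,422.19.
Total = $68,243.01 + $111,139.53 + $85,422.19 = $264,804.73.

$264,804.73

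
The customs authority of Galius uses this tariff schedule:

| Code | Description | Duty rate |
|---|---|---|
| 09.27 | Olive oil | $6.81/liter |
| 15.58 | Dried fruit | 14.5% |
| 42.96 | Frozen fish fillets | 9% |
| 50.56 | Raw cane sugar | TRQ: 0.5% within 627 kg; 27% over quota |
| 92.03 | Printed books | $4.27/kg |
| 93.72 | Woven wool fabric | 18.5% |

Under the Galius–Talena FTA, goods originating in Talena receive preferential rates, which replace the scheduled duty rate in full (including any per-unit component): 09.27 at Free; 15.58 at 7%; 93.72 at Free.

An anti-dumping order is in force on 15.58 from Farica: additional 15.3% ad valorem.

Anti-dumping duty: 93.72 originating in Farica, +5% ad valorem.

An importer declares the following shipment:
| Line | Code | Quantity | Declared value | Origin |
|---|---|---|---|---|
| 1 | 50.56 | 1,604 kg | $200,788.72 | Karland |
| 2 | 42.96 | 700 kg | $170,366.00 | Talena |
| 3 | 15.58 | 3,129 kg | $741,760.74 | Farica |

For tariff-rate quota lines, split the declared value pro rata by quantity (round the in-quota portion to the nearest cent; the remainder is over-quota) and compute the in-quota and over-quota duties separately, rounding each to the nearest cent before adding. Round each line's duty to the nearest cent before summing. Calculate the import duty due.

$269,791.31

Line 1 (50.56, Karland, 1,604 kg, $200,788.72):
Code 50.56 is under a tariff-rate quota (threshold 627 kg). In-quota: 627 kg at 0.5%; over-quota: 977 kg at 27%.
Pro-rata value split: in-quota = $200,788.72 × 627/1,604 = $78,487.86; over-quota = $200,788.72 − $78,487.86 = $122,300.86.
In-quota duty = $78,487.86 × 0.5% = $392.44. Over-quota duty = $122,300.86 × 27% = $33,021.23.
Line duty = $392.44 + $33,021.23 = $33,413.67.
Line 2 (42.96, Talena, 700 kg, $170,366.00):
Base rate for 42.96 is 9%.
Origin Talena is the FTA partner but 42.96 is not on the preference list; base rate stands.
Duty = $170,366.00 × 9% = $15,332.94.
Line 3 (15.58, Farica, 3,129 kg, $741,760.74):
Base rate for 15.58 is 14.5%.
15.58 has an FTA preferential rate, but origin Farica is not Talena; base rate stands.
Additional duty on 15.58 from Farica: +15.3%. Applied ad valorem rate: 14.5% + 15.3% = 29.8%.
Duty = $741,760.74 × 29.8% = $221,044.70.
Total = $33,413.67 + $15,332.94 + $221,044.70 = $269,791.31.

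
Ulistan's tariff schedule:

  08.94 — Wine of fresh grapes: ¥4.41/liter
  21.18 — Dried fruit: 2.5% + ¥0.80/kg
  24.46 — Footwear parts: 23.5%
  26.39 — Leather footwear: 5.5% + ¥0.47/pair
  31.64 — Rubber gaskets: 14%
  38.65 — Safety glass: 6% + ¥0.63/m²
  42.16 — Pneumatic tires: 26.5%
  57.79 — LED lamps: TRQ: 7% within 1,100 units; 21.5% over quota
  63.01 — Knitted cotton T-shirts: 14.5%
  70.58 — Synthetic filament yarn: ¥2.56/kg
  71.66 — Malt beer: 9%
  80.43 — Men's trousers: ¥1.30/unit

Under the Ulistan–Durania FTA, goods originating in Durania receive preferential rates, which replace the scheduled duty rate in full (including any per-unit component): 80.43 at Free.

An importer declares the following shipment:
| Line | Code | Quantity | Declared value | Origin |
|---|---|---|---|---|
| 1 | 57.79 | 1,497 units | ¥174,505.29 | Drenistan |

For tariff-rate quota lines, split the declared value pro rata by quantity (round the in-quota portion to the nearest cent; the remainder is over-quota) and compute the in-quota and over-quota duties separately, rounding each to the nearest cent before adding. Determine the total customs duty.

¥18,925.72

Line 1 (57.79, Drenistan, 1,497 units, ¥174,505.29):
Code 57.79 is under a tariff-rate quota (threshold 1,100 units). In-quota: 1,100 units at 7%; over-quota: 397 units at 21.5%.
Pro-rata value split: in-quota = ¥174,505.29 × 1,100/1,497 = ¥128,227.00; over-quota = ¥174,505.29 − ¥128,227.00 = ¥46,278.29.
In-quota duty = ¥128,227.00 × 7% = ¥8,975.89. Over-quota duty = ¥46,278.29 × 21.5% = ¥9,949.83.
Line duty = ¥8,975.89 + ¥9,949.83 = ¥18,925.72.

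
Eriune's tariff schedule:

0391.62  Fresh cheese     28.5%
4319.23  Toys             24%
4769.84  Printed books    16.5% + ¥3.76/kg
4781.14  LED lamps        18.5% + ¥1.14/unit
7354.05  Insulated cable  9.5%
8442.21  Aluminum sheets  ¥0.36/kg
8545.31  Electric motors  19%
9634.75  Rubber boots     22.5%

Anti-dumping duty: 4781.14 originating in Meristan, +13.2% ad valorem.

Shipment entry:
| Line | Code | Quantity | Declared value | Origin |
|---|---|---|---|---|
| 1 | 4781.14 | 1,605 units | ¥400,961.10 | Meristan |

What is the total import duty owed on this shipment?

¥128,934.37

Line 1 (4781.14, Meristan, 1,605 units, ¥400,961.10):
Base rate for 4781.14 is 18.5% + ¥1.14/unit.
Additional duty on 4781.14 from Meristan: +13.2%. Applied ad valorem rate: 18.5% + 13.2% = 31.7%.
Duty = ¥400,961.10 × 31.7% + 1,605 × ¥1.14 = ¥128,934.37.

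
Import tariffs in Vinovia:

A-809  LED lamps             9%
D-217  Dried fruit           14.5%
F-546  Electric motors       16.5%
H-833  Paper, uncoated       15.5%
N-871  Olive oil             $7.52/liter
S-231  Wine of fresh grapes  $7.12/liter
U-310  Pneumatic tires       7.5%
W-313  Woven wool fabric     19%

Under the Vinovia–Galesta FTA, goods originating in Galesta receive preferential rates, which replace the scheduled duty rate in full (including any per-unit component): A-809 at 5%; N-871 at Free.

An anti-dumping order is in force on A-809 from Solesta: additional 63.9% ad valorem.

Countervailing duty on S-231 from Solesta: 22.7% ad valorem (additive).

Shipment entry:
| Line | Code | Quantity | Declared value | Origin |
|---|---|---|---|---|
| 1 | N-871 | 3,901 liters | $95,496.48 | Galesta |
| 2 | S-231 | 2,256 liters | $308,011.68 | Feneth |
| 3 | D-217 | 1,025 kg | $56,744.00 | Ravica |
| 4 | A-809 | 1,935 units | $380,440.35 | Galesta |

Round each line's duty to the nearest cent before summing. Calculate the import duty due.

Line 1 (N-871, Galesta, 3,901 liters, $95,496.48):
Base rate for N-871 is $7.52/liter.
Origin Galesta qualifies under the Vinovia–Galesta agreement and N-871 is covered: preferential rate Free applies instead.
Duty = $95,496.48 × 0% = $0.00.
Line 2 (S-231, Feneth, 2,256 liters, $308,011.68):
Base rate for S-231 is $7.12/liter.
The additional-duty order on S-231 targets Solesta, not Feneth; it does not apply.
Duty = 2,256 × $7.12 = $16,062.72.
Line 3 (D-217, Ravica, 1,025 kg, $56,744.00):
Base rate for D-217 is 14.5%.
Duty = $56,744.00 × 14.5% = $8,227.88.
Line 4 (A-809, Galesta, 1,935 units, $380,440.35):
Base rate for A-809 is 9%.
Origin Galesta qualifies under the Vinovia–Galesta agreement and A-809 is covered: preferential rate 5% applies instead.
The additional-duty order on A-809 targets Solesta, not Galesta; it does not apply.
Duty = $380,440.35 × 5% = $19,022.02.
Total = $0.00 + $16,062.72 + $8,227.88 + $19,022.02 = $43,312.62.

$43,312.62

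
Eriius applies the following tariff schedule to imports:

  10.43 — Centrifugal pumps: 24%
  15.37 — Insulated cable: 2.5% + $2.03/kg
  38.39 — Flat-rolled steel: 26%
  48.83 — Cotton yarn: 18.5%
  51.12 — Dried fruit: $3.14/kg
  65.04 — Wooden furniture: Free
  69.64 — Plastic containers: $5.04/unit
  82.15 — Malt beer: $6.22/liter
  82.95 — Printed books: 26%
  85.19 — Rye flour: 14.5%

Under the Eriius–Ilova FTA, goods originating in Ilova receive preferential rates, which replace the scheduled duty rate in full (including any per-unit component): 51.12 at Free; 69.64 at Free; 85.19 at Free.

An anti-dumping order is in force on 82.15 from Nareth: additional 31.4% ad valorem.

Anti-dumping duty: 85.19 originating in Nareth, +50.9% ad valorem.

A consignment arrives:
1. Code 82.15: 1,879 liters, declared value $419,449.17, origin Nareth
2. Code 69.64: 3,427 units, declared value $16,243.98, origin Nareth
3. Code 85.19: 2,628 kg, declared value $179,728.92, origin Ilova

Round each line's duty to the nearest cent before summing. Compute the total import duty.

$160,666.50

Line 1 (82.15, Nareth, 1,879 liters, $419,449.17):
Base rate for 82.15 is $6.22/liter.
Additional duty on 82.15 from Nareth: +31.4% ad valorem. Applied ad valorem rate = 31.4%.
Duty = $419,449.17 × 31.4% + 1,879 × $6.22 = $143,394.42.
Line 2 (69.64, Nareth, 3,427 units, $16,243.98):
Base rate for 69.64 is $5.04/unit.
69.64 has an FTA preferential rate, but origin Nareth is not Ilova; base rate stands.
Duty = 3,427 × $5.04 = $17,272.08.
Line 3 (85.19, Ilova, 2,628 kg, $179,728.92):
Base rate for 85.19 is 14.5%.
Origin Ilova qualifies under the Eriius–Ilova agreement and 85.19 is covered: preferential rate Free applies instead.
The additional-duty order on 85.19 targets Nareth, not Ilova; it does not apply.
Duty = $179,728.92 × 0% = $0.00.
Total = $143,394.42 + $17,272.08 + $0.00 = $160,666.50.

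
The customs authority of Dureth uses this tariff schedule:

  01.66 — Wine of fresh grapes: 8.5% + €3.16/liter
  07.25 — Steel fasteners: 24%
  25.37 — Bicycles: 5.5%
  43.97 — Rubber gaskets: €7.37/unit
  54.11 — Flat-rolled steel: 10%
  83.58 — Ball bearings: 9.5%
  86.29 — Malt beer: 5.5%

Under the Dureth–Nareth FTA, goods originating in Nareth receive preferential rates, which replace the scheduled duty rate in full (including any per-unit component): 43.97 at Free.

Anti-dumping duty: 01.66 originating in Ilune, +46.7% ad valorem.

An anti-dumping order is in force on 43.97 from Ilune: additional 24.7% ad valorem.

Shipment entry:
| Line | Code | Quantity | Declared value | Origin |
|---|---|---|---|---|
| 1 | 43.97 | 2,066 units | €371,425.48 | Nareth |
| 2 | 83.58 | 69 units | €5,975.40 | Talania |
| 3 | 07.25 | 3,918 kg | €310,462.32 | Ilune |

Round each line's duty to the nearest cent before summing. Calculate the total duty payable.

€75,078.62

Line 1 (43.97, Nareth, 2,066 units, €371,425.48):
Base rate for 43.97 is €7.37/unit.
Origin Nareth qualifies under the Dureth–Nareth agreement and 43.97 is covered: preferential rate Free applies instead.
The additional-duty order on 43.97 targets Ilune, not Nareth; it does not apply.
Duty = €371,425.48 × 0% = €0.00.
Line 2 (83.58, Talania, 69 units, €5,975.40):
Base rate for 83.58 is 9.5%.
Duty = €5,975.40 × 9.5% = €567.66.
Line 3 (07.25, Ilune, 3,918 kg, €310,462.32):
Base rate for 07.25 is 24%.
Duty = €310,462.32 × 24% = €74,510.96.
Total = €0.00 + €567.66 + €74,510.96 = €75,078.62.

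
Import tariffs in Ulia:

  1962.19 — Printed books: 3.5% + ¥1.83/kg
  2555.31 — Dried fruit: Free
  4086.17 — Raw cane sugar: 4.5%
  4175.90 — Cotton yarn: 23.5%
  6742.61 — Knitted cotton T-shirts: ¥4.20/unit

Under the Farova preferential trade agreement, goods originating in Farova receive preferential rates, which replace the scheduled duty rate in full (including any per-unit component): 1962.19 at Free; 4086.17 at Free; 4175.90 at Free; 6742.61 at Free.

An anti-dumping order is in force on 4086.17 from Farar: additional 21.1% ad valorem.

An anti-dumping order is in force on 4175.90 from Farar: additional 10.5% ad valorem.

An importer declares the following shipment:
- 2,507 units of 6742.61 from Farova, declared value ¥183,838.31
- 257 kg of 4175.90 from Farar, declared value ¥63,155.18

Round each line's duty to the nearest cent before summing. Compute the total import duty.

¥21,472.76

Line 1 (6742.61, Farova, 2,507 units, ¥183,838.31):
Base rate for 6742.61 is ¥4.20/unit.
Origin Farova qualifies under the Ulia–Farova agreement and 6742.61 is covered: preferential rate Free applies instead.
Duty = ¥183,838.31 × 0% = ¥0.00.
Line 2 (4175.90, Farar, 257 kg, ¥63,155.18):
Base rate for 4175.90 is 23.5%.
4175.90 has an FTA preferential rate, but origin Farar is not Farova; base rate stands.
Additional duty on 4175.90 from Farar: +10.5%. Applied ad valorem rate: 23.5% + 10.5% = 34%.
Duty = ¥63,155.18 × 34% = ¥21,472.76.
Total = ¥0.00 + ¥21,472.76 = ¥21,472.76.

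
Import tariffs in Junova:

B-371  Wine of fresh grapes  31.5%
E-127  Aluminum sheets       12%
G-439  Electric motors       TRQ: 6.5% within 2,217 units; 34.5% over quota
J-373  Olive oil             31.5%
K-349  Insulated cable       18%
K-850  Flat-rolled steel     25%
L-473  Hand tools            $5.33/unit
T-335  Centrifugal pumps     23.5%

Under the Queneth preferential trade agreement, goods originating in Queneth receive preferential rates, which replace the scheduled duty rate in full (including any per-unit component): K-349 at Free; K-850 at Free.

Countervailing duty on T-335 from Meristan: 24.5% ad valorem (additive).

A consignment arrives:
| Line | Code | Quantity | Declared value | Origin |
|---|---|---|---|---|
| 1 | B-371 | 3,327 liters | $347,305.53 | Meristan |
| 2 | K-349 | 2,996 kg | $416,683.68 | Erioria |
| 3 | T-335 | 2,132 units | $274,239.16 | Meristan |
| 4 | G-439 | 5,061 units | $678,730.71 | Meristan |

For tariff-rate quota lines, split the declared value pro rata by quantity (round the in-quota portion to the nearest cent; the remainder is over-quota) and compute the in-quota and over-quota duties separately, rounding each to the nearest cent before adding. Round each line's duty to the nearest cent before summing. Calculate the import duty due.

$466,951.07

Line 1 (B-371, Meristan, 3,327 liters, $347,305.53):
Base rate for B-371 is 31.5%.
Duty = $347,305.53 × 31.5% = $109,401.24.
Line 2 (K-349, Erioria, 2,996 kg, $416,683.68):
Base rate for K-349 is 18%.
K-349 has an FTA preferential rate, but origin Erioria is not Queneth; base rate stands.
Duty = $416,683.68 × 18% = $75,003.06.
Line 3 (T-335, Meristan, 2,132 units, $274,239.16):
Base rate for T-335 is 23.5%.
Additional duty on T-335 from Meristan: +24.5%. Applied ad valorem rate: 23.5% + 24.5% = 48%.
Duty = $274,239.16 × 48% = $131,634.80.
Line 4 (G-439, Meristan, 5,061 units, $678,730.71):
Code G-439 is under a tariff-rate quota (threshold 2,217 units). In-quota: 2,217 units at 6.5%; over-quota: 2,844 units at 34.5%.
Pro-rata value split: in-quota = $678,730.71 × 2,217/5,061 = $297,321.87; over-quota = $678,730.71 − $297,321.87 = $381,408.84.
In-quota duty = $297,321.87 × 6.5% = $19,325.92. Over-quota duty = $381,408.84 × 34.5% = $131,586.05.
Line duty = $19,325.92 + $131,586.05 = $150,911.97.
Total = $109,401.24 + $75,003.06 + $131,634.80 + $150,911.97 = $466,951.07.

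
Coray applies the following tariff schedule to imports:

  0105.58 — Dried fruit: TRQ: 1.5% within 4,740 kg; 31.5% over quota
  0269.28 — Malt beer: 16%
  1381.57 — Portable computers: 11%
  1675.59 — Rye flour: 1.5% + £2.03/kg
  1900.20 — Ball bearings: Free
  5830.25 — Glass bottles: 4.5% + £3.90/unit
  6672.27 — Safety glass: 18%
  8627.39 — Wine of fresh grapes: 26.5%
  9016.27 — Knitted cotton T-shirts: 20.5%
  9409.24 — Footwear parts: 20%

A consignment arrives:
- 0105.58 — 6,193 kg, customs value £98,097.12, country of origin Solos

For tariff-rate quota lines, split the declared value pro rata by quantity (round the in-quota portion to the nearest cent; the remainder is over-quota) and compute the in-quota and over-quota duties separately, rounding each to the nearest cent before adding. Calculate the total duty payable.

Line 1 (0105.58, Solos, 6,193 kg, £98,097.12):
Code 0105.58 is under a tariff-rate quota (threshold 4,740 kg). In-quota: 4,740 kg at 1.5%; over-quota: 1,453 kg at 31.5%.
Pro-rata value split: in-quota = £98,097.12 × 4,740/6,193 = £75,081.60; over-quota = £98,097.12 − £75,081.60 = £23,015.52.
In-quota duty = £75,081.60 × 1.5% = £1,126.22. Over-quota duty = £23,015.52 × 31.5% = £7,249.89.
Line duty = £1,126.22 + £7,249.89 = £8,376.11.

£8,376.11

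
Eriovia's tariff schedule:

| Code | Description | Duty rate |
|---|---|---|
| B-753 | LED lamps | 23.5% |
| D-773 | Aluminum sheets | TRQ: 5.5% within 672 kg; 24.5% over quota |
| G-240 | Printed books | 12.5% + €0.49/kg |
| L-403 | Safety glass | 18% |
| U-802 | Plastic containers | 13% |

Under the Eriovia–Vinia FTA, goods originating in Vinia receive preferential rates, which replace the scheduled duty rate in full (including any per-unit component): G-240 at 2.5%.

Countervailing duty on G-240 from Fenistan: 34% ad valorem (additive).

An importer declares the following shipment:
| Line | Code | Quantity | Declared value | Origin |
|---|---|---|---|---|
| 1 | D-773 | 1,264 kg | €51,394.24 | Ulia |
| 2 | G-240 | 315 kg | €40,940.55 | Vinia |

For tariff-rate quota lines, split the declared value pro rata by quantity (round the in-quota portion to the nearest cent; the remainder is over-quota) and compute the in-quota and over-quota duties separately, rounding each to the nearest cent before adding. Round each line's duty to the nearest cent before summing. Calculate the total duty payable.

Line 1 (D-773, Ulia, 1,264 kg, €51,394.24):
Code D-773 is under a tariff-rate quota (threshold 672 kg). In-quota: 672 kg at 5.5%; over-quota: 592 kg at 24.5%.
Pro-rata value split: in-quota = €51,394.24 × 672/1,264 = €27,323.52; over-quota = €51,394.24 − €27,323.52 = €24,070.72.
In-quota duty = €27,323.52 × 5.5% = €1,502.79. Over-quota duty = €24,070.72 × 24.5% = €5,897.33.
Line duty = €1,502.79 + €5,897.33 = €7,400.12.
Line 2 (G-240, Vinia, 315 kg, €40,940.55):
Base rate for G-240 is 12.5% + €0.49/kg.
Origin Vinia qualifies under the Eriovia–Vinia agreement and G-240 is covered: preferential rate 2.5% applies instead.
The additional-duty order on G-240 targets Fenistan, not Vinia; it does not apply.
Duty = €40,940.55 × 2.5% = €1,023.51.
Total = €7,400.12 + €1,023.51 = €8,423.63.

€8,423.63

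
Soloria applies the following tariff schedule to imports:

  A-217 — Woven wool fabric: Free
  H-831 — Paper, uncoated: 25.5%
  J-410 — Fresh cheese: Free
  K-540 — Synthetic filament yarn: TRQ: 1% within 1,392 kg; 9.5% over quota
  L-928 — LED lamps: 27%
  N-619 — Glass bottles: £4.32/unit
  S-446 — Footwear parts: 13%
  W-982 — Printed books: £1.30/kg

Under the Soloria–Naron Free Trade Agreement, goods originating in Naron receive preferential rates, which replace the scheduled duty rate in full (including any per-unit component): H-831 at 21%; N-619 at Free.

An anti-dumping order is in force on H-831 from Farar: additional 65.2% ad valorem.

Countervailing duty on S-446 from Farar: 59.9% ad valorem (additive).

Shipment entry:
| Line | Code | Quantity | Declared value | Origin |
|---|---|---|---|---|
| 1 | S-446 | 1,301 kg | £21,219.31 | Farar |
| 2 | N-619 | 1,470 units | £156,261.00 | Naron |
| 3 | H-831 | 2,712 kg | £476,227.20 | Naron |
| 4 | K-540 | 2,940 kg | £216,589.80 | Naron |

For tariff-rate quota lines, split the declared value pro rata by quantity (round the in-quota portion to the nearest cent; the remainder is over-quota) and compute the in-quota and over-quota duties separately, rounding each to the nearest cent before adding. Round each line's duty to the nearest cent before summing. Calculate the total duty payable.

Line 1 (S-446, Farar, 1,301 kg, £21,219.31):
Base rate for S-446 is 13%.
Additional duty on S-446 from Farar: +59.9%. Applied ad valorem rate: 13% + 59.9% = 72.9%.
Duty = £21,219.31 × 72.9% = £15,468.88.
Line 2 (N-619, Naron, 1,470 units, £156,261.00):
Base rate for N-619 is £4.32/unit.
Origin Naron qualifies under the Soloria–Naron agreement and N-619 is covered: preferential rate Free applies instead.
Duty = £156,261.00 × 0% = £0.00.
Line 3 (H-831, Naron, 2,712 kg, £476,227.20):
Base rate for H-831 is 25.5%.
Origin Naron qualifies under the Soloria–Naron agreement and H-831 is covered: preferential rate 21% applies instead.
The additional-duty order on H-831 targets Farar, not Naron; it does not apply.
Duty = £476,227.20 × 21% = £100,007.71.
Line 4 (K-540, Naron, 2,940 kg, £216,589.80):
Code K-540 is under a tariff-rate quota (threshold 1,392 kg). In-quota: 1,392 kg at 1%; over-quota: 1,548 kg at 9.5%.
Pro-rata value split: in-quota = £216,589.80 × 1,392/2,940 = £102,548.64; over-quota = £216,589.80 − £102,548.64 = £114,041.16.
In-quota duty = £102,548.64 × 1% = £1,025.49. Over-quota duty = £114,041.16 × 9.5% = £10,833.91.
Line duty = £1,025.49 + £10,833.91 = £11,859.40.
Total = £15,468.88 + £0.00 + £100,007.71 + £11,859.40 = £127,335.99.

£127,335.99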